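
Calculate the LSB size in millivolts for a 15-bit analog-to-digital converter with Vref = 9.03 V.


The resolution (LSB) of an ADC is Vref / 2^n.
LSB = 9.03 / 2^15
LSB = 9.03 / 32768
LSB = 0.00027557 V = 0.27557373 mV

0.27557373 mV


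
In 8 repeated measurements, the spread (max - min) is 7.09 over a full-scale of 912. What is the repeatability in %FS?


Repeatability = (spread / full scale) * 100%.
R = (7.09 / 912) * 100
R = 0.777 %FS

0.777 %FS


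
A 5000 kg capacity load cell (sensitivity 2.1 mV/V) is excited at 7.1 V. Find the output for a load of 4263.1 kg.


Vout = rated_output * Vex * (load / capacity).
Vout = 2.1 * 7.1 * (4263.1 / 5000)
Vout = 2.1 * 7.1 * 0.85262
Vout = 12.713 mV

12.713 mV


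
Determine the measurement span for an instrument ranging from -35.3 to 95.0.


Span = upper range - lower range.
Span = 95.0 - (-35.3)
Span = 130.3

130.3


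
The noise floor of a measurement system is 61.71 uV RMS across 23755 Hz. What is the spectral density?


Noise spectral density = Vrms / sqrt(BW).
NSD = 61.71 / sqrt(23755)
NSD = 61.71 / 154.1266
NSD = 0.4004 uV/sqrt(Hz)

0.4004 uV/sqrt(Hz)


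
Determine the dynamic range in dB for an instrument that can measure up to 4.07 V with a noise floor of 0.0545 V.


Dynamic range = 20 * log10(Vmax / Vnoise).
DR = 20 * log10(4.07 / 0.0545)
DR = 20 * log10(74.68)
DR = 37.46 dB

37.46 dB


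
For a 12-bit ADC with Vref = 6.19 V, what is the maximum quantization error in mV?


The maximum quantization error is +/- LSB/2.
LSB = Vref / 2^n = 6.19 / 4096 = 0.00151123 V
Max error = LSB / 2 = 0.00151123 / 2 = 0.00075562 V
Max error = 0.7556 mV

0.7556 mV


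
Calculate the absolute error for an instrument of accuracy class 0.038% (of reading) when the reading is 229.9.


Absolute error = (accuracy% / 100) * reading.
Error = (0.038 / 100) * 229.9
Error = 0.00038 * 229.9
Error = 0.0874

0.0874


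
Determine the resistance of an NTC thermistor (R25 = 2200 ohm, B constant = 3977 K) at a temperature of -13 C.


NTC thermistor equation: Rt = R25 * exp(B * (1/T - 1/T25)).
T in Kelvin: 260.15 K, T25 = 298.15 K
1/T - 1/T25 = 1/260.15 - 1/298.15 = 0.00048992
B * (1/T - 1/T25) = 3977 * 0.00048992 = 1.9484
Rt = 2200 * exp(1.9484) = 15438.6 ohm

15438.6 ohm


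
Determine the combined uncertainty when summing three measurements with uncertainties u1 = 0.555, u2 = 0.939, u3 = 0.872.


For a sum of independent quantities, uc = sqrt(u1^2 + u2^2 + u3^2).
uc = sqrt(0.555^2 + 0.939^2 + 0.872^2)
uc = sqrt(0.308025 + 0.881721 + 0.760384)
uc = 1.3965

1.3965


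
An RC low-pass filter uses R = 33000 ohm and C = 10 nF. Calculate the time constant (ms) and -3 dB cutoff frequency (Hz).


Time constant: tau = R * C.
tau = 33000 * 1.00e-08 = 0.00033 s
tau = 0.33 ms
Cutoff frequency: fc = 1 / (2*pi*R*C).
fc = 1 / (2*pi*0.00033) = 482.29 Hz

tau = 0.33 ms, fc = 482.29 Hz


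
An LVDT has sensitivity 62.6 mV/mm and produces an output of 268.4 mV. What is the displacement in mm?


Displacement = Vout / sensitivity.
d = 268.4 / 62.6
d = 4.288 mm

4.288 mm


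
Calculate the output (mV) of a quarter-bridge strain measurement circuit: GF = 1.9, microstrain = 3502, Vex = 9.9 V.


Quarter bridge output: Vout = (GF * epsilon * Vex) / 4.
Vout = (1.9 * 3502e-6 * 9.9) / 4
Vout = 0.06587262 / 4 V
Vout = 0.01646815 V = 16.4682 mV

16.4682 mV


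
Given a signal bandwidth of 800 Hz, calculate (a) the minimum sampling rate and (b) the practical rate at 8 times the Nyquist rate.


By Nyquist theorem, fs_min = 2 * fmax.
fs_min = 2 * 800 = 1600 Hz
Practical rate = 8 * fs_min = 8 * 1600 = 12800 Hz

fs_min = 1600 Hz, fs_practical = 12800 Hz


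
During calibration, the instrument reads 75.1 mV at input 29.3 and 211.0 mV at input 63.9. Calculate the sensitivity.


Sensitivity = (y2 - y1) / (x2 - x1).
S = (211.0 - 75.1) / (63.9 - 29.3)
S = 135.9 / 34.6
S = 3.9277 mV/unit

3.9277 mV/unit


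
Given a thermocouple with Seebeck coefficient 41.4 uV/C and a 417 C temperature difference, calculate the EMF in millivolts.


The thermocouple output V = sensitivity * dT.
V = 41.4 uV/C * 417 C
V = 17263.8 uV
V = 17.264 mV

17.264 mV


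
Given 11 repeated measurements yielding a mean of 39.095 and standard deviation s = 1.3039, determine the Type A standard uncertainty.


The standard uncertainty for Type A evaluation is u = s / sqrt(n).
u = 1.3039 / sqrt(11)
u = 1.3039 / 3.3166
u = 0.3931

0.3931


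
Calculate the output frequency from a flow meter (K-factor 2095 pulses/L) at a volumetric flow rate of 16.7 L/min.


Frequency = K * Q / 60 (converting L/min to L/s).
f = 2095 * 16.7 / 60
f = 34986.5 / 60
f = 583.11 Hz

583.11 Hz


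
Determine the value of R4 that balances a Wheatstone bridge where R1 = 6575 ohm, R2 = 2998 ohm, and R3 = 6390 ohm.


At balance: R1*R4 = R2*R3, so R4 = R2*R3/R1.
R4 = 2998 * 6390 / 6575
R4 = 19157220 / 6575
R4 = 2913.65 ohm

2913.65 ohm


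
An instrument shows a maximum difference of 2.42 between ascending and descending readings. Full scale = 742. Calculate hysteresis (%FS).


Hysteresis = (max difference / full scale) * 100%.
H = (2.42 / 742) * 100
H = 0.326 %FS

0.326 %FS


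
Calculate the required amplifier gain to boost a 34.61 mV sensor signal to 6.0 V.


Gain = Vout / Vin (converting to same units).
G = 6.0 V / 34.61 mV
G = 6000.0 mV / 34.61 mV
G = 173.36

173.36


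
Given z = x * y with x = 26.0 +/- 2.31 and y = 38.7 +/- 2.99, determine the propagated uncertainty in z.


For a product z = x*y, the relative uncertainty is:
uz/z = sqrt((ux/x)^2 + (uy/y)^2)
Relative uncertainties: ux/x = 2.31/26.0 = 0.088846
uy/y = 2.99/38.7 = 0.077261
z = 26.0 * 38.7 = 1006.2
uz = 1006.2 * sqrt(0.088846^2 + 0.077261^2) = 118.471

118.471


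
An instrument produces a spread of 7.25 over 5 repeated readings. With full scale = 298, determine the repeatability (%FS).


Repeatability = (spread / full scale) * 100%.
R = (7.25 / 298) * 100
R = 2.433 %FS

2.433 %FS


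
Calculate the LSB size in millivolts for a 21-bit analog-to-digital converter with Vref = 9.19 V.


The resolution (LSB) of an ADC is Vref / 2^n.
LSB = 9.19 / 2^21
LSB = 9.19 / 2097152
LSB = 4.38e-06 V = 0.00438213 mV

0.00438213 mV


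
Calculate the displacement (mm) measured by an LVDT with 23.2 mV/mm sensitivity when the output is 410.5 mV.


Displacement = Vout / sensitivity.
d = 410.5 / 23.2
d = 17.694 mm

17.694 mm


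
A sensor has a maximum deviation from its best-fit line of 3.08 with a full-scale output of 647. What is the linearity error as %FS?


Linearity error = (max deviation / full scale) * 100%.
Linearity = (3.08 / 647) * 100
Linearity = 0.476 %FS

0.476 %FS


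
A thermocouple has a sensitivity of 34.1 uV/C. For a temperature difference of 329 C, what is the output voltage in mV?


The thermocouple output V = sensitivity * dT.
V = 34.1 uV/C * 329 C
V = 11218.9 uV
V = 11.219 mV

11.219 mV


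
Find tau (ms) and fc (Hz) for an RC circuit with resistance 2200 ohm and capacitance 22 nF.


Time constant: tau = R * C.
tau = 2200 * 2.20e-08 = 4.84e-05 s
tau = 0.0484 ms
Cutoff frequency: fc = 1 / (2*pi*R*C).
fc = 1 / (2*pi*4.84e-05) = 3288.33 Hz

tau = 0.0484 ms, fc = 3288.33 Hz


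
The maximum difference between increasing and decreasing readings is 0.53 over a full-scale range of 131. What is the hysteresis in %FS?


Hysteresis = (max difference / full scale) * 100%.
H = (0.53 / 131) * 100
H = 0.405 %FS

0.405 %FS


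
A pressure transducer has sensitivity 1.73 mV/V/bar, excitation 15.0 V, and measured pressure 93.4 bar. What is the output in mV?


Output = sensitivity * Vex * P.
Vout = 1.73 * 15.0 * 93.4
Vout = 25.95 * 93.4
Vout = 2423.73 mV

2423.73 mV


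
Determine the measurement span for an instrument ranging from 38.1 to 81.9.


Span = upper range - lower range.
Span = 81.9 - (38.1)
Span = 43.8

43.8


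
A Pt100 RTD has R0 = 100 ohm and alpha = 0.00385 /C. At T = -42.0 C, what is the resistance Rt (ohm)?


The RTD equation: Rt = R0 * (1 + alpha * T).
Rt = 100 * (1 + 0.00385 * -42.0)
Rt = 100 * (1 + -0.1617)
Rt = 100 * 0.8383
Rt = 83.83 ohm

83.83 ohm


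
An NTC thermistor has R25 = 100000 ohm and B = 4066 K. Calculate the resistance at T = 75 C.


NTC thermistor equation: Rt = R25 * exp(B * (1/T - 1/T25)).
T in Kelvin: 348.15 K, T25 = 298.15 K
1/T - 1/T25 = 1/348.15 - 1/298.15 = -0.00048169
B * (1/T - 1/T25) = 4066 * -0.00048169 = -1.9586
Rt = 100000 * exp(-1.9586) = 14106.2 ohm

14106.2 ohm


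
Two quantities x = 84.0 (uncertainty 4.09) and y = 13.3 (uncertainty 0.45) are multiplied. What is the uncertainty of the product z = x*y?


For a product z = x*y, the relative uncertainty is:
uz/z = sqrt((ux/x)^2 + (uy/y)^2)
Relative uncertainties: ux/x = 4.09/84.0 = 0.04869
uy/y = 0.45/13.3 = 0.033835
z = 84.0 * 13.3 = 1117.2
uz = 1117.2 * sqrt(0.04869^2 + 0.033835^2) = 66.241

66.241


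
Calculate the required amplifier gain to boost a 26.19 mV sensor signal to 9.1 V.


Gain = Vout / Vin (converting to same units).
G = 9.1 V / 26.19 mV
G = 9100.0 mV / 26.19 mV
G = 347.46

347.46


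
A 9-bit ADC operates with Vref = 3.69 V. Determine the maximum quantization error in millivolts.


The maximum quantization error is +/- LSB/2.
LSB = Vref / 2^n = 3.69 / 512 = 0.00720703 V
Max error = LSB / 2 = 0.00720703 / 2 = 0.00360352 V
Max error = 3.6035 mV

3.6035 mV


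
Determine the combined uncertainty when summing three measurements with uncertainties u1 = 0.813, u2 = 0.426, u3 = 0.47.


For a sum of independent quantities, uc = sqrt(u1^2 + u2^2 + u3^2).
uc = sqrt(0.813^2 + 0.426^2 + 0.47^2)
uc = sqrt(0.660969 + 0.181476 + 0.2209)
uc = 1.0312

1.0312


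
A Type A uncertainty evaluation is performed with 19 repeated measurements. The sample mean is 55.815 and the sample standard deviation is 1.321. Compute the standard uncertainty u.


The standard uncertainty for Type A evaluation is u = s / sqrt(n).
u = 1.321 / sqrt(19)
u = 1.321 / 4.3589
u = 0.3031

0.3031


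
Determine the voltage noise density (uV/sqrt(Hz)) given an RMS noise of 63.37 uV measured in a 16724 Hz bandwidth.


Noise spectral density = Vrms / sqrt(BW).
NSD = 63.37 / sqrt(16724)
NSD = 63.37 / 129.3213
NSD = 0.49 uV/sqrt(Hz)

0.49 uV/sqrt(Hz)


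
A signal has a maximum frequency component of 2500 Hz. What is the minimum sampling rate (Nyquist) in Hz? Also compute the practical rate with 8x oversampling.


By Nyquist theorem, fs_min = 2 * fmax.
fs_min = 2 * 2500 = 5000 Hz
Practical rate = 8 * fs_min = 8 * 5000 = 40000 Hz

fs_min = 5000 Hz, fs_practical = 40000 Hz


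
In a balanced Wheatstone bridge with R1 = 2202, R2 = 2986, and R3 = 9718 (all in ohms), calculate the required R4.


At balance: R1*R4 = R2*R3, so R4 = R2*R3/R1.
R4 = 2986 * 9718 / 2202
R4 = 29017948 / 2202
R4 = 13178.0 ohm

13178.0 ohm


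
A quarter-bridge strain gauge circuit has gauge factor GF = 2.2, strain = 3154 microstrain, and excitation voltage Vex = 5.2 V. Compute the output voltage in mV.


Quarter bridge output: Vout = (GF * epsilon * Vex) / 4.
Vout = (2.2 * 3154e-6 * 5.2) / 4
Vout = 0.03608176 / 4 V
Vout = 0.00902044 V = 9.0204 mV

9.0204 mV


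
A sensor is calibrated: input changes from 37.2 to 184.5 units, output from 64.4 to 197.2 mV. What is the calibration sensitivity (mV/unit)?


Sensitivity = (y2 - y1) / (x2 - x1).
S = (197.2 - 64.4) / (184.5 - 37.2)
S = 132.8 / 147.3
S = 0.9016 mV/unit

0.9016 mV/unit


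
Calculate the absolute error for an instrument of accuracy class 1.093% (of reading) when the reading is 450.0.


Absolute error = (accuracy% / 100) * reading.
Error = (1.093 / 100) * 450.0
Error = 0.01093 * 450.0
Error = 4.9185

4.9185


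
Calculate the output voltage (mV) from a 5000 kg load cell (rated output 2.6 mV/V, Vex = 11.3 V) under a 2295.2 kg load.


Vout = rated_output * Vex * (load / capacity).
Vout = 2.6 * 11.3 * (2295.2 / 5000)
Vout = 2.6 * 11.3 * 0.45904
Vout = 13.487 mV

13.487 mV


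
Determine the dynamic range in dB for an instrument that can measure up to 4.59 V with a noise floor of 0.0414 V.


Dynamic range = 20 * log10(Vmax / Vnoise).
DR = 20 * log10(4.59 / 0.0414)
DR = 20 * log10(110.87)
DR = 40.9 dB

40.9 dB


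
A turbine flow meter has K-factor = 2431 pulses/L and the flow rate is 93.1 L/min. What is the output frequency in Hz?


Frequency = K * Q / 60 (converting L/min to L/s).
f = 2431 * 93.1 / 60
f = 226326.1 / 60
f = 3772.1 Hz

3772.1 Hz


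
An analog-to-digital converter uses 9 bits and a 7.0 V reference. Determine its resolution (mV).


The resolution (LSB) of an ADC is Vref / 2^n.
LSB = 7.0 / 2^9
LSB = 7.0 / 512
LSB = 0.01367188 V = 13.671875 mV

13.671875 mV


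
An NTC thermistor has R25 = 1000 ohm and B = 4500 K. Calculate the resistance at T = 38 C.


NTC thermistor equation: Rt = R25 * exp(B * (1/T - 1/T25)).
T in Kelvin: 311.15 K, T25 = 298.15 K
1/T - 1/T25 = 1/311.15 - 1/298.15 = -0.00014013
B * (1/T - 1/T25) = 4500 * -0.00014013 = -0.6306
Rt = 1000 * exp(-0.6306) = 532.3 ohm

532.3 ohm


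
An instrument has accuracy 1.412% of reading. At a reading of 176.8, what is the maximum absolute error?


Absolute error = (accuracy% / 100) * reading.
Error = (1.412 / 100) * 176.8
Error = 0.01412 * 176.8
Error = 2.4964

2.4964


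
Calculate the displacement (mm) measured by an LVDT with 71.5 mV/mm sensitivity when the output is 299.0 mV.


Displacement = Vout / sensitivity.
d = 299.0 / 71.5
d = 4.182 mm

4.182 mm


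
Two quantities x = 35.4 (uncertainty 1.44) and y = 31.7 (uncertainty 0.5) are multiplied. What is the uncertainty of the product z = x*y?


For a product z = x*y, the relative uncertainty is:
uz/z = sqrt((ux/x)^2 + (uy/y)^2)
Relative uncertainties: ux/x = 1.44/35.4 = 0.040678
uy/y = 0.5/31.7 = 0.015773
z = 35.4 * 31.7 = 1122.2
uz = 1122.2 * sqrt(0.040678^2 + 0.015773^2) = 48.959

48.959


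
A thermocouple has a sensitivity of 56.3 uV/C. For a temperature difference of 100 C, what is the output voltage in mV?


The thermocouple output V = sensitivity * dT.
V = 56.3 uV/C * 100 C
V = 5630.0 uV
V = 5.63 mV

5.63 mV


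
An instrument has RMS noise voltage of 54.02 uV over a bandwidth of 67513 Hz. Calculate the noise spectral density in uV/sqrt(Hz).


Noise spectral density = Vrms / sqrt(BW).
NSD = 54.02 / sqrt(67513)
NSD = 54.02 / 259.8326
NSD = 0.2079 uV/sqrt(Hz)

0.2079 uV/sqrt(Hz)


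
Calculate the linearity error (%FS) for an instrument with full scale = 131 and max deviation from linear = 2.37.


Linearity error = (max deviation / full scale) * 100%.
Linearity = (2.37 / 131) * 100
Linearity = 1.809 %FS

1.809 %FS


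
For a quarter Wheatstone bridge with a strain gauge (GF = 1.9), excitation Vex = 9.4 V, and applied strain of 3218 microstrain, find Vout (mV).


Quarter bridge output: Vout = (GF * epsilon * Vex) / 4.
Vout = (1.9 * 3218e-6 * 9.4) / 4
Vout = 0.05747348 / 4 V
Vout = 0.01436837 V = 14.3684 mV

14.3684 mV


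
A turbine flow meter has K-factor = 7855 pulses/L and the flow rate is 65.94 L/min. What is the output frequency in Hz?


Frequency = K * Q / 60 (converting L/min to L/s).
f = 7855 * 65.94 / 60
f = 517958.7 / 60
f = 8632.64 Hz

8632.64 Hz


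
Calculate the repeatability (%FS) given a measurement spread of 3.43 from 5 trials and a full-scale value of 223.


Repeatability = (spread / full scale) * 100%.
R = (3.43 / 223) * 100
R = 1.538 %FS

1.538 %FS


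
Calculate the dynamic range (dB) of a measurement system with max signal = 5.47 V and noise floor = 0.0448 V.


Dynamic range = 20 * log10(Vmax / Vnoise).
DR = 20 * log10(5.47 / 0.0448)
DR = 20 * log10(122.1)
DR = 41.73 dB

41.73 dB


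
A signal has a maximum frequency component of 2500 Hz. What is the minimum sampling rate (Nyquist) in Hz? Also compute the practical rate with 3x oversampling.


By Nyquist theorem, fs_min = 2 * fmax.
fs_min = 2 * 2500 = 5000 Hz
Practical rate = 3 * fs_min = 3 * 5000 = 15000 Hz

fs_min = 5000 Hz, fs_practical = 15000 Hz


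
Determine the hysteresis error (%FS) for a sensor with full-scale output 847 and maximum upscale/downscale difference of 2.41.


Hysteresis = (max difference / full scale) * 100%.
H = (2.41 / 847) * 100
H = 0.285 %FS

0.285 %FS


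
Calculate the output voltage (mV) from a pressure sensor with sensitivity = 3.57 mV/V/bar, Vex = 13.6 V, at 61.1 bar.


Output = sensitivity * Vex * P.
Vout = 3.57 * 13.6 * 61.1
Vout = 48.552 * 61.1
Vout = 2966.53 mV

2966.53 mV


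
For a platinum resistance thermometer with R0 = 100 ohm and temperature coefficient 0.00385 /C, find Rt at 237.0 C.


The RTD equation: Rt = R0 * (1 + alpha * T).
Rt = 100 * (1 + 0.00385 * 237.0)
Rt = 100 * (1 + 0.91245)
Rt = 100 * 1.91245
Rt = 191.245 ohm

191.245 ohm


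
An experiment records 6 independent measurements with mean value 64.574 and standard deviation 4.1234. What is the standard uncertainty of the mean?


The standard uncertainty for Type A evaluation is u = s / sqrt(n).
u = 4.1234 / sqrt(6)
u = 4.1234 / 2.4495
u = 1.6834

1.6834


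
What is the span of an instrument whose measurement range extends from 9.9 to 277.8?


Span = upper range - lower range.
Span = 277.8 - (9.9)
Span = 267.9

267.9


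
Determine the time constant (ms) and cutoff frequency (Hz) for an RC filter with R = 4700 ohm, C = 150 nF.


Time constant: tau = R * C.
tau = 4700 * 1.50e-07 = 0.000705 s
tau = 0.705 ms
Cutoff frequency: fc = 1 / (2*pi*R*C).
fc = 1 / (2*pi*0.000705) = 225.75 Hz

tau = 0.705 ms, fc = 225.75 Hz


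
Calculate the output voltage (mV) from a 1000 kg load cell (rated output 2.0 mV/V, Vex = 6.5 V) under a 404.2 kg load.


Vout = rated_output * Vex * (load / capacity).
Vout = 2.0 * 6.5 * (404.2 / 1000)
Vout = 2.0 * 6.5 * 0.4042
Vout = 5.255 mV

5.255 mV


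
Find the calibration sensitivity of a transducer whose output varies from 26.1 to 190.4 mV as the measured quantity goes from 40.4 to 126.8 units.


Sensitivity = (y2 - y1) / (x2 - x1).
S = (190.4 - 26.1) / (126.8 - 40.4)
S = 164.3 / 86.4
S = 1.9016 mV/unit

1.9016 mV/unit


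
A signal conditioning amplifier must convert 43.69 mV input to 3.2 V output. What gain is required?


Gain = Vout / Vin (converting to same units).
G = 3.2 V / 43.69 mV
G = 3200.0 mV / 43.69 mV
G = 73.24

73.24


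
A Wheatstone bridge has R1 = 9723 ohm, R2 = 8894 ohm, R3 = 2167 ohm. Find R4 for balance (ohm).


At balance: R1*R4 = R2*R3, so R4 = R2*R3/R1.
R4 = 8894 * 2167 / 9723
R4 = 19273298 / 9723
R4 = 1982.24 ohm

1982.24 ohm


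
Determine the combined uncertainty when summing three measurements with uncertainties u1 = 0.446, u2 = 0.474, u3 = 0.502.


For a sum of independent quantities, uc = sqrt(u1^2 + u2^2 + u3^2).
uc = sqrt(0.446^2 + 0.474^2 + 0.502^2)
uc = sqrt(0.198916 + 0.224676 + 0.252004)
uc = 0.8219

0.8219


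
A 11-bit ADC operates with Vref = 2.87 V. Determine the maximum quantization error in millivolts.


The maximum quantization error is +/- LSB/2.
LSB = Vref / 2^n = 2.87 / 2048 = 0.00140137 V
Max error = LSB / 2 = 0.00140137 / 2 = 0.00070068 V
Max error = 0.7007 mV

0.7007 mV


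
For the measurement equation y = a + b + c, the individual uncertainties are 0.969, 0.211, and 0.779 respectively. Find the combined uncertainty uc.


For a sum of independent quantities, uc = sqrt(u1^2 + u2^2 + u3^2).
uc = sqrt(0.969^2 + 0.211^2 + 0.779^2)
uc = sqrt(0.938961 + 0.044521 + 0.606841)
uc = 1.2611

1.2611


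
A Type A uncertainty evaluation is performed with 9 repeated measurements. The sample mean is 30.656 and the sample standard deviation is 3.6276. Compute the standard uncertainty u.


The standard uncertainty for Type A evaluation is u = s / sqrt(n).
u = 3.6276 / sqrt(9)
u = 3.6276 / 3.0
u = 1.2092

1.2092


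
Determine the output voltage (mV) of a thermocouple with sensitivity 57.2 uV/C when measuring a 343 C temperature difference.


The thermocouple output V = sensitivity * dT.
V = 57.2 uV/C * 343 C
V = 19619.6 uV
V = 19.62 mV

19.62 mV


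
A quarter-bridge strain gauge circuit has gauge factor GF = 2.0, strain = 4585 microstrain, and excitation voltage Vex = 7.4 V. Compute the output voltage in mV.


Quarter bridge output: Vout = (GF * epsilon * Vex) / 4.
Vout = (2.0 * 4585e-6 * 7.4) / 4
Vout = 0.067858 / 4 V
Vout = 0.0169645 V = 16.9645 mV

16.9645 mV


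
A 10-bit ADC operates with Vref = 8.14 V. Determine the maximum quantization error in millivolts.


The maximum quantization error is +/- LSB/2.
LSB = Vref / 2^n = 8.14 / 1024 = 0.00794922 V
Max error = LSB / 2 = 0.00794922 / 2 = 0.00397461 V
Max error = 3.9746 mV

3.9746 mV


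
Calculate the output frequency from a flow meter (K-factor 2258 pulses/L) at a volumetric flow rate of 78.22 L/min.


Frequency = K * Q / 60 (converting L/min to L/s).
f = 2258 * 78.22 / 60
f = 176620.76 / 60
f = 2943.68 Hz

2943.68 Hz


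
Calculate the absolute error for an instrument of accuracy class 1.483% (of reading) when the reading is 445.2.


Absolute error = (accuracy% / 100) * reading.
Error = (1.483 / 100) * 445.2
Error = 0.01483 * 445.2
Error = 6.6023

6.6023


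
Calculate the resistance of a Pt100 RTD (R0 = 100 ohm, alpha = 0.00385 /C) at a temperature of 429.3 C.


The RTD equation: Rt = R0 * (1 + alpha * T).
Rt = 100 * (1 + 0.00385 * 429.3)
Rt = 100 * (1 + 1.652805)
Rt = 100 * 2.652805
Rt = 265.28 ohm

265.28 ohm


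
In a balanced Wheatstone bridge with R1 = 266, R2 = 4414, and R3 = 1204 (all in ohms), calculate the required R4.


At balance: R1*R4 = R2*R3, so R4 = R2*R3/R1.
R4 = 4414 * 1204 / 266
R4 = 5314456 / 266
R4 = 19979.16 ohm

19979.16 ohm


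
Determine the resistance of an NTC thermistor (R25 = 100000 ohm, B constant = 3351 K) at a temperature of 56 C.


NTC thermistor equation: Rt = R25 * exp(B * (1/T - 1/T25)).
T in Kelvin: 329.15 K, T25 = 298.15 K
1/T - 1/T25 = 1/329.15 - 1/298.15 = -0.00031589
B * (1/T - 1/T25) = 3351 * -0.00031589 = -1.0585
Rt = 100000 * exp(-1.0585) = 34696.2 ohm

34696.2 ohm


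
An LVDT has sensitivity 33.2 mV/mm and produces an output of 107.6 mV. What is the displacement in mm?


Displacement = Vout / sensitivity.
d = 107.6 / 33.2
d = 3.241 mm

3.241 mm


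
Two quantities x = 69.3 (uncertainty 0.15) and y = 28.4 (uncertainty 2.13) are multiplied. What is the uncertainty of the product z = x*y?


For a product z = x*y, the relative uncertainty is:
uz/z = sqrt((ux/x)^2 + (uy/y)^2)
Relative uncertainties: ux/x = 0.15/69.3 = 0.002165
uy/y = 2.13/28.4 = 0.075
z = 69.3 * 28.4 = 1968.1
uz = 1968.1 * sqrt(0.002165^2 + 0.075^2) = 147.67

147.67


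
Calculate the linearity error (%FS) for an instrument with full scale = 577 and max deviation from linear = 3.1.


Linearity error = (max deviation / full scale) * 100%.
Linearity = (3.1 / 577) * 100
Linearity = 0.537 %FS

0.537 %FS


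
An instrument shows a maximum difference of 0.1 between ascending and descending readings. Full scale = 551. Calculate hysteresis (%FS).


Hysteresis = (max difference / full scale) * 100%.
H = (0.1 / 551) * 100
H = 0.018 %FS

0.018 %FS


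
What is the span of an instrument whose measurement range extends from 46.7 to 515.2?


Span = upper range - lower range.
Span = 515.2 - (46.7)
Span = 468.5

468.5


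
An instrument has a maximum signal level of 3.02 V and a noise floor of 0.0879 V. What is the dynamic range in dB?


Dynamic range = 20 * log10(Vmax / Vnoise).
DR = 20 * log10(3.02 / 0.0879)
DR = 20 * log10(34.36)
DR = 30.72 dB

30.72 dB


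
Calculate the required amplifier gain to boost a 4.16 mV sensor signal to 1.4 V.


Gain = Vout / Vin (converting to same units).
G = 1.4 V / 4.16 mV
G = 1400.0 mV / 4.16 mV
G = 336.54

336.54


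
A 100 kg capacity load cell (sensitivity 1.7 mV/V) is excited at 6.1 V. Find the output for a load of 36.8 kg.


Vout = rated_output * Vex * (load / capacity).
Vout = 1.7 * 6.1 * (36.8 / 100)
Vout = 1.7 * 6.1 * 0.368
Vout = 3.816 mV

3.816 mV


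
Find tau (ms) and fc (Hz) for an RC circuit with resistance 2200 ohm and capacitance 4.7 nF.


Time constant: tau = R * C.
tau = 2200 * 4.70e-09 = 1.034e-05 s
tau = 0.0103 ms
Cutoff frequency: fc = 1 / (2*pi*R*C).
fc = 1 / (2*pi*1.034e-05) = 15392.16 Hz

tau = 0.0103 ms, fc = 15392.16 Hz


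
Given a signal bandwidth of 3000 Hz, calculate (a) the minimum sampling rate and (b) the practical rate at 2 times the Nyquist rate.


By Nyquist theorem, fs_min = 2 * fmax.
fs_min = 2 * 3000 = 6000 Hz
Practical rate = 2 * fs_min = 2 * 6000 = 12000 Hz

fs_min = 6000 Hz, fs_practical = 12000 Hz


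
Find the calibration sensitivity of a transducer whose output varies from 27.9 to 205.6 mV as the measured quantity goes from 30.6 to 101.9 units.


Sensitivity = (y2 - y1) / (x2 - x1).
S = (205.6 - 27.9) / (101.9 - 30.6)
S = 177.7 / 71.3
S = 2.4923 mV/unit

2.4923 mV/unit


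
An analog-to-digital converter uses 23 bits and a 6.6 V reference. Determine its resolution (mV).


The resolution (LSB) of an ADC is Vref / 2^n.
LSB = 6.6 / 2^23
LSB = 6.6 / 8388608
LSB = 7.9e-07 V = 0.00078678 mV

0.00078678 mV


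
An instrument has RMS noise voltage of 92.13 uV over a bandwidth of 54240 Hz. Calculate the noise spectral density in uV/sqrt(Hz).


Noise spectral density = Vrms / sqrt(BW).
NSD = 92.13 / sqrt(54240)
NSD = 92.13 / 232.8948
NSD = 0.3956 uV/sqrt(Hz)

0.3956 uV/sqrt(Hz)


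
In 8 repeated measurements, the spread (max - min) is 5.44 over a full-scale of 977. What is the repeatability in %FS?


Repeatability = (spread / full scale) * 100%.
R = (5.44 / 977) * 100
R = 0.557 %FS

0.557 %FS


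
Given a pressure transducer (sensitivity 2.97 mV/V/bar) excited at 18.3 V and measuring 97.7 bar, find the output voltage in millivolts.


Output = sensitivity * Vex * P.
Vout = 2.97 * 18.3 * 97.7
Vout = 54.351 * 97.7
Vout = 5310.09 mV

5310.09 mV


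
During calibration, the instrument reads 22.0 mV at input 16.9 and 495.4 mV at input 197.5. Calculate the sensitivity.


Sensitivity = (y2 - y1) / (x2 - x1).
S = (495.4 - 22.0) / (197.5 - 16.9)
S = 473.4 / 180.6
S = 2.6213 mV/unit

2.6213 mV/unit


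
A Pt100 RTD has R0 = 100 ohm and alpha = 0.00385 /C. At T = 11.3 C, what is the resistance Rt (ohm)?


The RTD equation: Rt = R0 * (1 + alpha * T).
Rt = 100 * (1 + 0.00385 * 11.3)
Rt = 100 * (1 + 0.043505)
Rt = 100 * 1.043505
Rt = 104.35 ohm

104.35 ohm


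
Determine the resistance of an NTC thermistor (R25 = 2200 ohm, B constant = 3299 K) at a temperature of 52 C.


NTC thermistor equation: Rt = R25 * exp(B * (1/T - 1/T25)).
T in Kelvin: 325.15 K, T25 = 298.15 K
1/T - 1/T25 = 1/325.15 - 1/298.15 = -0.00027851
B * (1/T - 1/T25) = 3299 * -0.00027851 = -0.9188
Rt = 2200 * exp(-0.9188) = 877.8 ohm

877.8 ohm


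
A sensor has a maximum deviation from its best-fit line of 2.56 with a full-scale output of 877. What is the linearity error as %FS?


Linearity error = (max deviation / full scale) * 100%.
Linearity = (2.56 / 877) * 100
Linearity = 0.292 %FS

0.292 %FS


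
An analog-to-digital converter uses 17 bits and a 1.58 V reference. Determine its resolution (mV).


The resolution (LSB) of an ADC is Vref / 2^n.
LSB = 1.58 / 2^17
LSB = 1.58 / 131072
LSB = 1.205e-05 V = 0.01205444 mV

0.01205444 mV


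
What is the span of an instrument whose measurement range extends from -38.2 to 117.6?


Span = upper range - lower range.
Span = 117.6 - (-38.2)
Span = 155.8

155.8


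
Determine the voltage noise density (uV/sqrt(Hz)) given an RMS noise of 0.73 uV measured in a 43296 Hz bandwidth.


Noise spectral density = Vrms / sqrt(BW).
NSD = 0.73 / sqrt(43296)
NSD = 0.73 / 208.0769
NSD = 0.0035 uV/sqrt(Hz)

0.0035 uV/sqrt(Hz)


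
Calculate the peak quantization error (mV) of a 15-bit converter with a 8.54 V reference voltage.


The maximum quantization error is +/- LSB/2.
LSB = Vref / 2^n = 8.54 / 32768 = 0.00026062 V
Max error = LSB / 2 = 0.00026062 / 2 = 0.00013031 V
Max error = 0.1303 mV

0.1303 mV


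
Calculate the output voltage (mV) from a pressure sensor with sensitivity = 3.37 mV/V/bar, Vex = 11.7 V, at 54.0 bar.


Output = sensitivity * Vex * P.
Vout = 3.37 * 11.7 * 54.0
Vout = 39.429 * 54.0
Vout = 2129.17 mV

2129.17 mV


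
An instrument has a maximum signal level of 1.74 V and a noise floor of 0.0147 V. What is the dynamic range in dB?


Dynamic range = 20 * log10(Vmax / Vnoise).
DR = 20 * log10(1.74 / 0.0147)
DR = 20 * log10(118.37)
DR = 41.46 dB

41.46 dB


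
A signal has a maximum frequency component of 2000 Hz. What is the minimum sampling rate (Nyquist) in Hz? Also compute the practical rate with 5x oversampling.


By Nyquist theorem, fs_min = 2 * fmax.
fs_min = 2 * 2000 = 4000 Hz
Practical rate = 5 * fs_min = 5 * 4000 = 20000 Hz

fs_min = 4000 Hz, fs_practical = 20000 Hz


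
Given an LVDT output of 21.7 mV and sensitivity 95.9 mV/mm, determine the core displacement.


Displacement = Vout / sensitivity.
d = 21.7 / 95.9
d = 0.226 mm

0.226 mm


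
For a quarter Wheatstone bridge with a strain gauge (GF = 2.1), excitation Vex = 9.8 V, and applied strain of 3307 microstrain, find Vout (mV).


Quarter bridge output: Vout = (GF * epsilon * Vex) / 4.
Vout = (2.1 * 3307e-6 * 9.8) / 4
Vout = 0.06805806 / 4 V
Vout = 0.01701452 V = 17.0145 mV

17.0145 mV


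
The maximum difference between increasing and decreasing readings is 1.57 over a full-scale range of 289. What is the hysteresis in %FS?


Hysteresis = (max difference / full scale) * 100%.
H = (1.57 / 289) * 100
H = 0.543 %FS

0.543 %FS


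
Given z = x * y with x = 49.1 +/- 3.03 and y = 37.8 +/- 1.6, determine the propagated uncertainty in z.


For a product z = x*y, the relative uncertainty is:
uz/z = sqrt((ux/x)^2 + (uy/y)^2)
Relative uncertainties: ux/x = 3.03/49.1 = 0.061711
uy/y = 1.6/37.8 = 0.042328
z = 49.1 * 37.8 = 1856.0
uz = 1856.0 * sqrt(0.061711^2 + 0.042328^2) = 138.887

138.887


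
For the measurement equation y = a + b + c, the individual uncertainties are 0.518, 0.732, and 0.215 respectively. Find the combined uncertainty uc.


For a sum of independent quantities, uc = sqrt(u1^2 + u2^2 + u3^2).
uc = sqrt(0.518^2 + 0.732^2 + 0.215^2)
uc = sqrt(0.268324 + 0.535824 + 0.046225)
uc = 0.9222

0.9222


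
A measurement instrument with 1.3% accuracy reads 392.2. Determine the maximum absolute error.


Absolute error = (accuracy% / 100) * reading.
Error = (1.3 / 100) * 392.2
Error = 0.013 * 392.2
Error = 5.0986

5.0986


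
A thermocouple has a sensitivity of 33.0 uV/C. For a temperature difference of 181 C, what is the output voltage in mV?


The thermocouple output V = sensitivity * dT.
V = 33.0 uV/C * 181 C
V = 5973.0 uV
V = 5.973 mV

5.973 mV


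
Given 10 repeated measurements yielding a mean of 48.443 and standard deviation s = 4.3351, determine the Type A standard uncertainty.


The standard uncertainty for Type A evaluation is u = s / sqrt(n).
u = 4.3351 / sqrt(10)
u = 4.3351 / 3.1623
u = 1.3709

1.3709


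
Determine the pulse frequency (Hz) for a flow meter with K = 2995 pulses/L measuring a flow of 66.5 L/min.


Frequency = K * Q / 60 (converting L/min to L/s).
f = 2995 * 66.5 / 60
f = 199167.5 / 60
f = 3319.46 Hz

3319.46 Hz


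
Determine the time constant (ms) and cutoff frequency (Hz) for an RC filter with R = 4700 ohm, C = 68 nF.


Time constant: tau = R * C.
tau = 4700 * 6.80e-08 = 0.0003196 s
tau = 0.3196 ms
Cutoff frequency: fc = 1 / (2*pi*R*C).
fc = 1 / (2*pi*0.0003196) = 497.98 Hz

tau = 0.3196 ms, fc = 497.98 Hz


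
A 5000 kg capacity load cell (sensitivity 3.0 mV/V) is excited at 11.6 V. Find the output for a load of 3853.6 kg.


Vout = rated_output * Vex * (load / capacity).
Vout = 3.0 * 11.6 * (3853.6 / 5000)
Vout = 3.0 * 11.6 * 0.77072
Vout = 26.821 mV

26.821 mV


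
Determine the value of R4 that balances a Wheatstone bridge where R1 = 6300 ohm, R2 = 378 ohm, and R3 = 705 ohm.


At balance: R1*R4 = R2*R3, so R4 = R2*R3/R1.
R4 = 378 * 705 / 6300
R4 = 266490 / 6300
R4 = 42.3 ohm

42.3 ohm


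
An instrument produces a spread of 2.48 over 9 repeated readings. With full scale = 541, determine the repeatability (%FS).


Repeatability = (spread / full scale) * 100%.
R = (2.48 / 541) * 100
R = 0.458 %FS

0.458 %FS


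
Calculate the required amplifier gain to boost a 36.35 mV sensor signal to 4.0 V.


Gain = Vout / Vin (converting to same units).
G = 4.0 V / 36.35 mV
G = 4000.0 mV / 36.35 mV
G = 110.04

110.04


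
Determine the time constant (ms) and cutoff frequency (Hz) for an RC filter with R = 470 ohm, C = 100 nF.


Time constant: tau = R * C.
tau = 470 * 1.00e-07 = 4.7e-05 s
tau = 0.047 ms
Cutoff frequency: fc = 1 / (2*pi*R*C).
fc = 1 / (2*pi*4.7e-05) = 3386.28 Hz

tau = 0.047 ms, fc = 3386.28 Hz


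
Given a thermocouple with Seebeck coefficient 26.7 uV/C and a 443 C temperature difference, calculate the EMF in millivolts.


The thermocouple output V = sensitivity * dT.
V = 26.7 uV/C * 443 C
V = 11828.1 uV
V = 11.828 mV

11.828 mV


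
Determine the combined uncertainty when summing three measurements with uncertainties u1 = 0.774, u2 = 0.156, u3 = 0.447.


For a sum of independent quantities, uc = sqrt(u1^2 + u2^2 + u3^2).
uc = sqrt(0.774^2 + 0.156^2 + 0.447^2)
uc = sqrt(0.599076 + 0.024336 + 0.199809)
uc = 0.9073

0.9073


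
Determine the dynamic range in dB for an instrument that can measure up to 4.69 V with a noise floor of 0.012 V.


Dynamic range = 20 * log10(Vmax / Vnoise).
DR = 20 * log10(4.69 / 0.012)
DR = 20 * log10(390.83)
DR = 51.84 dB

51.84 dB


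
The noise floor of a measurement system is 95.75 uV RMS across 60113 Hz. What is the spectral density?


Noise spectral density = Vrms / sqrt(BW).
NSD = 95.75 / sqrt(60113)
NSD = 95.75 / 245.1795
NSD = 0.3905 uV/sqrt(Hz)

0.3905 uV/sqrt(Hz)


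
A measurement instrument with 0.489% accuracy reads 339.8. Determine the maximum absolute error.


Absolute error = (accuracy% / 100) * reading.
Error = (0.489 / 100) * 339.8
Error = 0.00489 * 339.8
Error = 1.6616

1.6616


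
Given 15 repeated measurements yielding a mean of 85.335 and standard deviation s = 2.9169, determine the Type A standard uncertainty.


The standard uncertainty for Type A evaluation is u = s / sqrt(n).
u = 2.9169 / sqrt(15)
u = 2.9169 / 3.873
u = 0.7531

0.7531


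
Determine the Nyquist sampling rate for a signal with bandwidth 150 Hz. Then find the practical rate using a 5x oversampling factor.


By Nyquist theorem, fs_min = 2 * fmax.
fs_min = 2 * 150 = 300 Hz
Practical rate = 5 * fs_min = 5 * 300 = 1500 Hz

fs_min = 300 Hz, fs_practical = 1500 Hz


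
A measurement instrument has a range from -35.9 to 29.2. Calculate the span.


Span = upper range - lower range.
Span = 29.2 - (-35.9)
Span = 65.1

65.1


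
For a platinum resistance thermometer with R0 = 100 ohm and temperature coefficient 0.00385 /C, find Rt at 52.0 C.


The RTD equation: Rt = R0 * (1 + alpha * T).
Rt = 100 * (1 + 0.00385 * 52.0)
Rt = 100 * (1 + 0.2002)
Rt = 100 * 1.2002
Rt = 120.02 ohm

120.02 ohm


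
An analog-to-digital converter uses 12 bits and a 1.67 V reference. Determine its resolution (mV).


The resolution (LSB) of an ADC is Vref / 2^n.
LSB = 1.67 / 2^12
LSB = 1.67 / 4096
LSB = 0.00040771 V = 0.40771484 mV

0.40771484 mV


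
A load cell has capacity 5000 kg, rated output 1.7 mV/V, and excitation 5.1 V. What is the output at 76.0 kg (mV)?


Vout = rated_output * Vex * (load / capacity).
Vout = 1.7 * 5.1 * (76.0 / 5000)
Vout = 1.7 * 5.1 * 0.0152
Vout = 0.132 mV

0.132 mV


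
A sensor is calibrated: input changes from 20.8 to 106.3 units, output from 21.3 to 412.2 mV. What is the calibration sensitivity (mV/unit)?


Sensitivity = (y2 - y1) / (x2 - x1).
S = (412.2 - 21.3) / (106.3 - 20.8)
S = 390.9 / 85.5
S = 4.5719 mV/unit

4.5719 mV/unit


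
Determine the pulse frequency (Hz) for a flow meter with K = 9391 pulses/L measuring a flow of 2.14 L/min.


Frequency = K * Q / 60 (converting L/min to L/s).
f = 9391 * 2.14 / 60
f = 20096.74 / 60
f = 334.95 Hz

334.95 Hz


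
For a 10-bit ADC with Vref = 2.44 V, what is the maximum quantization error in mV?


The maximum quantization error is +/- LSB/2.
LSB = Vref / 2^n = 2.44 / 1024 = 0.00238281 V
Max error = LSB / 2 = 0.00238281 / 2 = 0.00119141 V
Max error = 1.1914 mV

1.1914 mV


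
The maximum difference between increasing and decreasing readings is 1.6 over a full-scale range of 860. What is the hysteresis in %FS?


Hysteresis = (max difference / full scale) * 100%.
H = (1.6 / 860) * 100
H = 0.186 %FS

0.186 %FS


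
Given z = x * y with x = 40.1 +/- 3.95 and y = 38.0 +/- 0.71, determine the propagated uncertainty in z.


For a product z = x*y, the relative uncertainty is:
uz/z = sqrt((ux/x)^2 + (uy/y)^2)
Relative uncertainties: ux/x = 3.95/40.1 = 0.098504
uy/y = 0.71/38.0 = 0.018684
z = 40.1 * 38.0 = 1523.8
uz = 1523.8 * sqrt(0.098504^2 + 0.018684^2) = 152.776

152.776


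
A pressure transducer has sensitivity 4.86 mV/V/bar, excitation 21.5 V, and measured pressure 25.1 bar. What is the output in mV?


Output = sensitivity * Vex * P.
Vout = 4.86 * 21.5 * 25.1
Vout = 104.49 * 25.1
Vout = 2622.7 mV

2622.7 mV


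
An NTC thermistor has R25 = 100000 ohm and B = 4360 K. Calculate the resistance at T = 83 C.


NTC thermistor equation: Rt = R25 * exp(B * (1/T - 1/T25)).
T in Kelvin: 356.15 K, T25 = 298.15 K
1/T - 1/T25 = 1/356.15 - 1/298.15 = -0.00054621
B * (1/T - 1/T25) = 4360 * -0.00054621 = -2.3815
Rt = 100000 * exp(-2.3815) = 9241.4 ohm

9241.4 ohm


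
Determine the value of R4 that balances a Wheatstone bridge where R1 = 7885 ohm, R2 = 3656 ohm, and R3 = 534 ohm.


At balance: R1*R4 = R2*R3, so R4 = R2*R3/R1.
R4 = 3656 * 534 / 7885
R4 = 1952304 / 7885
R4 = 247.6 ohm

247.6 ohm


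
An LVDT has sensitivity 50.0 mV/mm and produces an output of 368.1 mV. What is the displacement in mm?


Displacement = Vout / sensitivity.
d = 368.1 / 50.0
d = 7.362 mm

7.362 mm


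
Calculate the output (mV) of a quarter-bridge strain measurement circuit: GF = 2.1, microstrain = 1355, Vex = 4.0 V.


Quarter bridge output: Vout = (GF * epsilon * Vex) / 4.
Vout = (2.1 * 1355e-6 * 4.0) / 4
Vout = 0.011382 / 4 V
Vout = 0.0028455 V = 2.8455 mV

2.8455 mV


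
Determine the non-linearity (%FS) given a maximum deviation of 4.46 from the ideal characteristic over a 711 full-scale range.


Linearity error = (max deviation / full scale) * 100%.
Linearity = (4.46 / 711) * 100
Linearity = 0.627 %FS

0.627 %FS


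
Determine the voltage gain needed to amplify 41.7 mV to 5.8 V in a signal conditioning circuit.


Gain = Vout / Vin (converting to same units).
G = 5.8 V / 41.7 mV
G = 5800.0 mV / 41.7 mV
G = 139.09

139.09


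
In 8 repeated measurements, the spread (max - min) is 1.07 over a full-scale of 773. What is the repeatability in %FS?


Repeatability = (spread / full scale) * 100%.
R = (1.07 / 773) * 100
R = 0.138 %FS

0.138 %FS


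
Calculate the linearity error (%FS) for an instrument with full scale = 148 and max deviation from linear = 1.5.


Linearity error = (max deviation / full scale) * 100%.
Linearity = (1.5 / 148) * 100
Linearity = 1.014 %FS

1.014 %FS


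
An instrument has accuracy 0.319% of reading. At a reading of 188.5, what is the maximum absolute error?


Absolute error = (accuracy% / 100) * reading.
Error = (0.319 / 100) * 188.5
Error = 0.00319 * 188.5
Error = 0.6013

0.6013


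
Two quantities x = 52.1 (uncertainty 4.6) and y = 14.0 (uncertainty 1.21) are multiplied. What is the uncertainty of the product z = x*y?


For a product z = x*y, the relative uncertainty is:
uz/z = sqrt((ux/x)^2 + (uy/y)^2)
Relative uncertainties: ux/x = 4.6/52.1 = 0.088292
uy/y = 1.21/14.0 = 0.086429
z = 52.1 * 14.0 = 729.4
uz = 729.4 * sqrt(0.088292^2 + 0.086429^2) = 90.12

90.12
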